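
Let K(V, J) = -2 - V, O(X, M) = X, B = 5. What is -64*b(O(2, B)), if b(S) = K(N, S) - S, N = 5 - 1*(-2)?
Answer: 704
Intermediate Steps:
N = 7 (N = 5 + 2 = 7)
b(S) = -9 - S (b(S) = (-2 - 1*7) - S = (-2 - 7) - S = -9 - S)
-64*b(O(2, B)) = -64*(-9 - 1*2) = -64*(-9 - 2) = -64*(-11) = 704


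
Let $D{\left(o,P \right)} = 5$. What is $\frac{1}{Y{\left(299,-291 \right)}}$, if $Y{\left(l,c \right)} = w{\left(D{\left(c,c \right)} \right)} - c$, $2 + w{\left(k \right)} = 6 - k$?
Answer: $\frac{1}{290} \approx 0.0034483$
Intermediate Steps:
$w{\left(k \right)} = 4 - k$ ($w{\left(k \right)} = -2 - \left(-6 + k\right) = 4 - k$)
$Y{\left(l,c \right)} = -1 - c$ ($Y{\left(l,c \right)} = \left(4 - 5\right) - c = -1 - c$)
$\frac{1}{Y{\left(299,-291 \right)}} = \frac{1}{-1 - -291} = \frac{1}{-1 + 291} = \frac{1}{290}$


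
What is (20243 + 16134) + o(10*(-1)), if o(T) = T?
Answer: 36367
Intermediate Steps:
(20243 + 16134) + o(10*(-1)) = (20243 + 16134) + 10*(-1) = 36377 - 10 = 36367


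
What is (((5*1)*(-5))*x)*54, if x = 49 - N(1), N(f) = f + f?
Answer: -63450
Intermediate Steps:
N(f) = 2*f
x = 47 (x = 49 - 2 = 47)
(((5*1)*(-5))*x)*54 = (((5*1)*(-5))*47)*54 = ((5*(-5))*47)*54 = -25*47*54 = -1175*54 = -63450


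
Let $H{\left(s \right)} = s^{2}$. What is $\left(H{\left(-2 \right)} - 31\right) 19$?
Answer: $-513$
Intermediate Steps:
$\left(H{\left(-2 \right)} - 31\right) 19 = \left(\left(-2\right)^{2} - 31\right) 19 = \left(4 - 31\right) 19 = \left(-27\right) 19 = -513$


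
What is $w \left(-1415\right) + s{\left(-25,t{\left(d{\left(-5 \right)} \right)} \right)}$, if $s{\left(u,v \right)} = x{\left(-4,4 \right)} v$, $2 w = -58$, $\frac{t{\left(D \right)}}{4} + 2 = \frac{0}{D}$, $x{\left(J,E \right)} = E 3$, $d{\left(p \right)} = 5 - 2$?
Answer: $40939$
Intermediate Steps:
$d{\left(p \right)} = 3$ ($d{\left(p \right)} = 5 - 2 = 3$)
$x{\left(J,E \right)} = 3 E$
$t{\left(D \right)} = -8$ ($t{\left(D \right)} = -8 + 4 \frac{0}{D} = -8 + 4 \cdot 0 = -8 + 0 = -8$)
$w = -29$ ($w = \frac{1}{2} \left(-58\right) = -29$)
$s{\left(u,v \right)} = 12 v$ ($s{\left(u,v \right)} = 3 \cdot 4 v = 12 v$)
$w \left(-1415\right) + s{\left(-25,t{\left(d{\left(-5 \right)} \right)} \right)} = \left(-29\right) \left(-1415\right) + 12 \left(-8\right) = 41035 - 96 = 40939$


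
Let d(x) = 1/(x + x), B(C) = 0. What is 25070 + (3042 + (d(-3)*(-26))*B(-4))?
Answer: 28112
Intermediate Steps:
d(x) = 1/(2*x)
25070 + (3042 + (d(-3)*(-26))*B(-4)) = 25070 + (3042 + (((1/2)/(-3))*(-26))*0) = 25070 + (3042 + (((1/2)*(-1/3))*(-26))*0) = 25070 + (3042 - 1/6*(-26)*0) = 25070 + (3042 + (13/3)*0) = 25070 + (3042 + 0) = 25070 + 3042 = 28112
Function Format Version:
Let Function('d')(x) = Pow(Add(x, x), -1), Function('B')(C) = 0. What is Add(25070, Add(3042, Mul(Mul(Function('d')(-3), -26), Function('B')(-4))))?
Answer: 28112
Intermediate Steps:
Function('d')(x) = Mul(Rational(1, 2), Pow(x, -1)) (Function('d')(x) = Pow(Mul(2, x), -1) = Mul(Rational(1, 2), Pow(x, -1)))
Add(25070, Add(3042, Mul(Mul(Function('d')(-3), -26), Function('B')(-4)))) = Add(25070, Add(3042, Mul(Mul(Mul(Rational(1, 2), Pow(-3, -1)), -26), 0))) = Add(25070, Add(3042, Mul(Mul(Mul(Rational(1, 2), Rational(-1, 3)), -26), 0))) = Add(25070, Add(3042, Mul(Mul(Rational(-1, 6), -26), 0))) = Add(25070, Add(3042, Mul(Rational(13, 3), 0))) = Add(25070, Add(3042, 0)) = Add(25070, 3042) = 28112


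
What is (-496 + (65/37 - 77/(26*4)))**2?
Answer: 3627870661809/14807104 ≈ 2.4501e+5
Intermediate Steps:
(-496 + (65/37 - 77/(26*4)))**2 = (-496 + (65*(1/37) - 77/104))**2 = (-496 + (65/37 - 77*1/104))**2 = (-496 + (65/37 - 77/104))**2 = (-496 + 3911/3848)**2 = (-1904697/3848)**2 = 3627870661809/14807104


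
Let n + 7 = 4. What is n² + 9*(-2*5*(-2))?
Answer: 189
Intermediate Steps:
n = -3 (n = -7 + 4 = -3)
n² + 9*(-2*5*(-2)) = (-3)² + 9*(-2*5*(-2)) = 9 + 9*(-10*(-2)) = 9 + 9*20 = 9 + 180 = 189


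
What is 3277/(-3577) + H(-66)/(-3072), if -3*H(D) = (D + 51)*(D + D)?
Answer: -642177/915712 ≈ -0.70129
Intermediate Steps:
H(D) = -2*D*(51 + D)/3 (H(D) = -(D + 51)*(D + D)/3 = -(51 + D)*2*D/3 = -2*D*(51 + D)/3)
3277/(-3577) + H(-66)/(-3072) = 3277/(-3577) - ⅔*(-66)*(51 - 66)/(-3072) = 3277*(-1/3577) - ⅔*(-66)*(-15)*(-1/3072) = -3277/3577 - 660*(-1/3072) = -3277/3577 + 55/256 = -642177/915712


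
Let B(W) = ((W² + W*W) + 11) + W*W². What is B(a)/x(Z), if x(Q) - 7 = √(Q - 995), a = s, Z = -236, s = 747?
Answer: 182852579/80 - 26121797*I*√1231/80 ≈ 2.2857e+6 - 1.1456e+7*I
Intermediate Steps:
a = 747
x(Q) = 7 + √(-995 + Q) (x(Q) = 7 + √(Q - 995) = 7 + √(-995 + Q))
B(W) = 11 + W³ + 2*W² (B(W) = ((W² + W²) + 11) + W³ = (2*W² + 11) + W³ = (11 + 2*W²) + W³ = 11 + W³ + 2*W²)
B(a)/x(Z) = (11 + 747³ + 2*747²)/(7 + √(-995 - 236)) = (11 + 416832723 + 2*558009)/(7 + √(-1231)) = (11 + 416832723 + 1116018)/(7 + I*√1231) = 417948752/(7 + I*√1231)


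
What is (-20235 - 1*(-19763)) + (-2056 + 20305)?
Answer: 17777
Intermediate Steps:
(-20235 - 1*(-19763)) + (-2056 + 20305) = (-20235 + 19763) + 18249 = -472 + 18249 = 17777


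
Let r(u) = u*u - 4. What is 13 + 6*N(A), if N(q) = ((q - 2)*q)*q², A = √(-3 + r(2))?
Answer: 67 + 36*I*√3 ≈ 67.0 + 62.354*I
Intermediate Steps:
r(u) = -4 + u² (r(u) = u² - 4 = -4 + u²)
A = I*√3 (A = √(-3 + (-4 + 2²)) = √(-3 + (-4 + 4)) = √(-3 + 0) = √(-3) = I*√3 ≈ 1.732*I)
N(q) = q³*(-2 + q) (N(q) = ((-2 + q)*q)*q² = (q*(-2 + q))*q² = q³*(-2 + q))
13 + 6*N(A) = 13 + 6*((I*√3)³*(-2 + I*√3)) = 13 + 6*((-3*I*√3)*(-2 + I*√3)) = 13 + 6*(-3*I*√3*(-2 + I*√3)) = 13 - 18*I*√3*(-2 + I*√3)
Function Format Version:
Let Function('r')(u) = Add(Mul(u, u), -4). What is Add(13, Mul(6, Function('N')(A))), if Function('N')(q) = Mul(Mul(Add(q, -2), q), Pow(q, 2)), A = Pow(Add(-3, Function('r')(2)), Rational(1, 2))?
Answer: Add(67, Mul(36, I, Pow(3, Rational(1, 2)))) ≈ Add(67.000, Mul(62.354, I))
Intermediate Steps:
Function('r')(u) = Add(-4, Pow(u, 2)) (Function('r')(u) = Add(Pow(u, 2), -4) = Add(-4, Pow(u, 2)))
A = Mul(I, Pow(3, Rational(1, 2))) (A = Pow(Add(-3, Add(-4, Pow(2, 2))), Rational(1, 2)) = Pow(Add(-3, Add(-4, 4)), Rational(1, 2)) = Pow(Add(-3, 0), Rational(1, 2)) = Pow(-3, Rational(1, 2)) = Mul(I, Pow(3, Rational(1, 2))) ≈ Mul(1.7320, I))
Function('N')(q) = Mul(Pow(q, 3), Add(-2, q)) (Function('N')(q) = Mul(Mul(Add(-2, q), q), Pow(q, 2)) = Mul(Mul(q, Add(-2, q)), Pow(q, 2)) = Mul(Pow(q, 3), Add(-2, q)))
Add(13, Mul(6, Function('N')(A))) = Add(13, Mul(6, Mul(Pow(Mul(I, Pow(3, Rational(1, 2))), 3), Add(-2, Mul(I, Pow(3, Rational(1, 2))))))) = Add(13, Mul(6, Mul(Mul(-3, I, Pow(3, Rational(1, 2))), Add(-2, Mul(I, Pow(3, Rational(1, 2))))))) = Add(13, Mul(6, Mul(-3, I, Pow(3, Rational(1, 2)), Add(-2, Mul(I, Pow(3, Rational(1, 2))))))) = Add(13, Mul(-18, I, Pow(3, Rational(1, 2)), Add(-2, Mul(I, Pow(3, Rational(1, 2))))))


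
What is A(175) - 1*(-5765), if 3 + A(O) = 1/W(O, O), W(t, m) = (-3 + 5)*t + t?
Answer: 3025051/525 ≈ 5762.0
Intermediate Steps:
W(t, m) = 3*t (W(t, m) = 2*t + t = 3*t)
A(O) = -3 + 1/(3*O)
A(175) - 1*(-5765) = (-3 + (1/3)/175) - 1*(-5765) = (-3 + (1/3)*(1/175)) + 5765 = (-3 + 1/525) + 5765 = -1574/525 + 5765 = 3025051/525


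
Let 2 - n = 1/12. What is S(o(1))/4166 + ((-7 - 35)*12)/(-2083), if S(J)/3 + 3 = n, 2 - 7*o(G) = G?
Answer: 4019/16664 ≈ 0.24118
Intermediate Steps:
n = 23/12 (n = 2 - 1/12 = 23/12 ≈ 1.9167)
o(G) = 2/7 - G/7
S(J) = -13/4 (S(J) = -9 + 3*(23/12) = -9 + 23/4 = -13/4)
S(o(1))/4166 + ((-7 - 35)*12)/(-2083) = -13/4/4166 + ((-7 - 35)*12)/(-2083) = -13/4*1/4166 - 42*12*(-1/2083) = -13/16664 - 504*(-1/2083) = -13/16664 + 504/2083 = 4019/16664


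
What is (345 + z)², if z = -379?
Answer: 1156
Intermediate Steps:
(345 + z)² = (345 - 379)² = (-34)² = 1156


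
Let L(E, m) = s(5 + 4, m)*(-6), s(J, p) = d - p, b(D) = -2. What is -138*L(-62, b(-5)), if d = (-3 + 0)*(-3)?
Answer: 9108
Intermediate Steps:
d = 9 (d = -3*(-3) = 9)
s(J, p) = 9 - p
L(E, m) = -54 + 6*m (L(E, m) = (9 - m)*(-6) = -54 + 6*m)
-138*L(-62, b(-5)) = -138*(-54 + 6*(-2)) = -138*(-54 - 12) = -138*(-66) = 9108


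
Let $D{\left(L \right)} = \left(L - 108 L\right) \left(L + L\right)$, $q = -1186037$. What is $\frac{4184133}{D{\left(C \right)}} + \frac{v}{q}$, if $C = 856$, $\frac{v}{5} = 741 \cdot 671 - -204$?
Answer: $- \frac{394949585411721}{185977129547648} \approx -2.1236$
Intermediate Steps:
$v = 2487075$ ($v = 5 \left(741 \cdot 671 - -204\right) = 5 \left(497211 + 204\right) = 5 \cdot 497415 = 2487075$)
$D{\left(L \right)} = - 214 L^{2}$ ($D{\left(L \right)} = - 107 L 2 L = - 214 L^{2}$)
$\frac{4184133}{D{\left(C \right)}} + \frac{v}{q} = \frac{4184133}{\left(-214\right) 856^{2}} + \frac{2487075}{-1186037} = \frac{4184133}{\left(-214\right) 732736} + 2487075 \left(- \frac{1}{1186037}\right) = \frac{4184133}{-156805504} - \frac{2487075}{1186037} = 4184133 \left(- \frac{1}{156805504}\right) - \frac{2487075}{1186037} = - \frac{4184133}{156805504} - \frac{2487075}{1186037} = - \frac{394949585411721}{185977129547648}$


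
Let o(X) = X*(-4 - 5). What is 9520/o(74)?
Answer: -4760/333 ≈ -14.294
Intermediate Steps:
o(X) = -9*X (o(X) = X*(-9) = -9*X)
9520/o(74) = 9520/((-9*74)) = 9520/(-666) = 9520*(-1/666) = -4760/333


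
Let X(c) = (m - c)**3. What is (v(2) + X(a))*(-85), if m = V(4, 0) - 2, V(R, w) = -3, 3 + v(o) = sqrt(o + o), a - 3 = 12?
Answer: 680085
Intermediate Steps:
a = 15 (a = 3 + 12 = 15)
v(o) = -3 + sqrt(2)*sqrt(o) (v(o) = -3 + sqrt(o + o) = -3 + sqrt(2*o) = -3 + sqrt(2)*sqrt(o))
m = -5 (m = -3 - 2 = -5)
X(c) = (-5 - c)**3
(v(2) + X(a))*(-85) = ((-3 + sqrt(2)*sqrt(2)) - (5 + 15)**3)*(-85) = ((-3 + 2) - 1*20**3)*(-85) = (-1 - 1*8000)*(-85) = (-1 - 8000)*(-85) = -8001*(-85) = 680085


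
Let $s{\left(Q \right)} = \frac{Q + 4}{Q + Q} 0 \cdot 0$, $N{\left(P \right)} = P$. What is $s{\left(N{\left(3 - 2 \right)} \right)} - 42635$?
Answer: $-42635$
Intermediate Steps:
$s{\left(Q \right)} = 0$ ($s{\left(Q \right)} = \frac{4 + Q}{2 Q} 0 \cdot 0 = 0 \cdot 0 = 0$)
$s{\left(N{\left(3 - 2 \right)} \right)} - 42635 = 0 - 42635 = -42635$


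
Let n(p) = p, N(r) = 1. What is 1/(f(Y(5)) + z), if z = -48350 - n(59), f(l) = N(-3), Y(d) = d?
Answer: -1/48408 ≈ -2.0658e-5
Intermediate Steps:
f(l) = 1
z = -48409 (z = -48350 - 1*59 = -48350 - 59 = -48409)
1/(f(Y(5)) + z) = 1/(1 - 48409) = 1/(-48408) = -1/48408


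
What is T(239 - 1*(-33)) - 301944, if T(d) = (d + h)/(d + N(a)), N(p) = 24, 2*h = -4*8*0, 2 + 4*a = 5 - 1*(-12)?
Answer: -11171894/37 ≈ -3.0194e+5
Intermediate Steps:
a = 15/4 (a = -½ + (5 - 1*(-12))/4 = -½ + (5 + 12)/4 = -½ + (¼)*17 = -½ + 17/4 = 15/4 ≈ 3.7500)
h = 0 (h = (-4*8*0)/2 = (-32*0)/2 = (½)*0 = 0)
T(d) = d/(24 + d) (T(d) = (d + 0)/(d + 24) = d/(24 + d))
T(239 - 1*(-33)) - 301944 = (239 - 1*(-33))/(24 + (239 - 1*(-33))) - 301944 = (239 + 33)/(24 + (239 + 33)) - 301944 = 272/(24 + 272) - 301944 = 272/296 - 301944 = 272*(1/296) - 301944 = 34/37 - 301944 = -11171894/37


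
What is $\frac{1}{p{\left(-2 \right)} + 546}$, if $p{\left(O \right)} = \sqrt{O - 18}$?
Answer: $\frac{273}{149068} - \frac{i \sqrt{5}}{149068} \approx 0.0018314 - 1.5 \cdot 10^{-5} i$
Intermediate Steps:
$p{\left(O \right)} = \sqrt{-18 + O}$
$\frac{1}{p{\left(-2 \right)} + 546} = \frac{1}{\sqrt{-18 - 2} + 546} = \frac{1}{\sqrt{-20} + 546} = \frac{1}{2 i \sqrt{5} + 546} = \frac{1}{546 + 2 i \sqrt{5}}$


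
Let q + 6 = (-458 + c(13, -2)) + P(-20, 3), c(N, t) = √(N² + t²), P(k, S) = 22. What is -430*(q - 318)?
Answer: 326800 - 430*√173 ≈ 3.2114e+5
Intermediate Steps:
q = -442 + √173 (q = -6 + ((-458 + √(13² + (-2)²)) + 22) = -6 + ((-458 + √(169 + 4)) + 22) = -6 + ((-458 + √173) + 22) = -6 + (-436 + √173) = -442 + √173 ≈ -428.85)
-430*(q - 318) = -430*((-442 + √173) - 318) = -430*(-760 + √173) = 326800 - 430*√173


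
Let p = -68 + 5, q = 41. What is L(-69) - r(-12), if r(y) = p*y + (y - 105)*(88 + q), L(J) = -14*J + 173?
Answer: 15476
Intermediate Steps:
p = -63
L(J) = 173 - 14*J
r(y) = -13545 + 66*y (r(y) = -63*y + (y - 105)*(88 + 41) = -63*y + (-105 + y)*129 = -63*y + (-13545 + 129*y) = -13545 + 66*y)
L(-69) - r(-12) = (173 - 14*(-69)) - (-13545 + 66*(-12)) = (173 + 966) - (-13545 - 792) = 1139 - 1*(-14337) = 1139 + 14337 = 15476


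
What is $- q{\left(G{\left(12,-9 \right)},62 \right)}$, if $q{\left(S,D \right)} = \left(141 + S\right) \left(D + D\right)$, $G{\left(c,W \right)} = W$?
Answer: $-16368$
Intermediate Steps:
$q{\left(S,D \right)} = 2 D \left(141 + S\right)$ ($q{\left(S,D \right)} = \left(141 + S\right) 2 D = 2 D \left(141 + S\right)$)
$- q{\left(G{\left(12,-9 \right)},62 \right)} = - 2 \cdot 62 \left(141 - 9\right) = - 2 \cdot 62 \cdot 132 = \left(-1\right) 16368 = -16368$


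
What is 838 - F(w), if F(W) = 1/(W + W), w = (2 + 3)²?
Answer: 41899/50 ≈ 837.98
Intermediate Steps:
w = 25 (w = 5² = 25)
F(W) = 1/(2*W)
838 - F(w) = 838 - 1/(2*25) = 838 - 1*1/50 = 838 - 1/50 = 41899/50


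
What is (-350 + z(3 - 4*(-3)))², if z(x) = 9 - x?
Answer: 126736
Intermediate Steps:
(-350 + z(3 - 4*(-3)))² = (-350 + (9 - (3 - 4*(-3))))² = (-350 + (9 - (3 + 12)))² = (-350 + (9 - 1*15))² = (-350 + (9 - 15))² = (-350 - 6)² = (-356)² = 126736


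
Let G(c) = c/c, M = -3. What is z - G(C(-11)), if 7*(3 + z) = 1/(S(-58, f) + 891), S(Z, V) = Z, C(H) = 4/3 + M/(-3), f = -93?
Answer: -23323/5831 ≈ -3.9998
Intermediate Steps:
C(H) = 7/3 (C(H) = 4/3 - 3/(-3) = 4*(1/3) - 3*(-1/3) = 4/3 + 1 = 7/3)
G(c) = 1
z = -17492/5831 (z = -3 + 1/(7*(-58 + 891)) = -3 + (1/7)/833 = -3 + (1/7)*(1/833) = -3 + 1/5831 = -17492/5831 ≈ -2.9998)
z - G(C(-11)) = -17492/5831 - 1*1 = -17492/5831 - 1 = -23323/5831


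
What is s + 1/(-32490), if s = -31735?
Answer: -1031070151/32490 ≈ -31735.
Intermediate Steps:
s + 1/(-32490) = -31735 + 1/(-32490) = -31735 - 1/32490 = -1031070151/32490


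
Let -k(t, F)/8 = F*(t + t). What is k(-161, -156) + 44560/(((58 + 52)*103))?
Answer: -455298392/1133 ≈ -4.0185e+5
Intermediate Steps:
k(t, F) = -16*F*t (k(t, F) = -8*F*(t + t) = -8*F*2*t = -16*F*t)
k(-161, -156) + 44560/(((58 + 52)*103)) = -16*(-156)*(-161) + 44560/(((58 + 52)*103)) = -401856 + 44560/((110*103)) = -401856 + 44560/11330 = -401856 + 44560*(1/11330) = -401856 + 4456/1133 = -455298392/1133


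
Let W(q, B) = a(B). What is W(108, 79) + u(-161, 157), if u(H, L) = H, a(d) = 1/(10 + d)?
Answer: -14328/89 ≈ -160.99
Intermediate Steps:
W(q, B) = 1/(10 + B)
W(108, 79) + u(-161, 157) = 1/(10 + 79) - 161 = 1/89 - 161 = -14328/89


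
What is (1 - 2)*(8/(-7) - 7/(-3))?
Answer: -25/21 ≈ -1.1905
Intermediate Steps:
(1 - 2)*(8/(-7) - 7/(-3)) = -(8*(-⅐) - 7*(-⅓)) = -(-8/7 + 7/3) = -1*25/21 = -25/21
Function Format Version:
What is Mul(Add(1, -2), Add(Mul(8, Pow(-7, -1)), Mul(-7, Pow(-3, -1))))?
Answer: Rational(-25, 21) ≈ -1.1905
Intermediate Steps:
Mul(Add(1, -2), Add(Mul(8, Pow(-7, -1)), Mul(-7, Pow(-3, -1)))) = Mul(-1, Add(Mul(8, Rational(-1, 7)), Mul(-7, Rational(-1, 3)))) = Mul(-1, Add(Rational(-8, 7), Rational(7, 3))) = Mul(-1, Rational(25, 21)) = Rational(-25, 21)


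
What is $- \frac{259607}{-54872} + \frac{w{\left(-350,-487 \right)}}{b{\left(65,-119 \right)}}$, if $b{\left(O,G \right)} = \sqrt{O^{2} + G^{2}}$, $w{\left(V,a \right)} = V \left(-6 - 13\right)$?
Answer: $\frac{259607}{54872} + \frac{3325 \sqrt{18386}}{9193} \approx 53.774$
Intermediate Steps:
$w{\left(V,a \right)} = - 19 V$ ($w{\left(V,a \right)} = V \left(-19\right) = - 19 V$)
$b{\left(O,G \right)} = \sqrt{G^{2} + O^{2}}$
$- \frac{259607}{-54872} + \frac{w{\left(-350,-487 \right)}}{b{\left(65,-119 \right)}} = - \frac{259607}{-54872} + \frac{\left(-19\right) \left(-350\right)}{\sqrt{\left(-119\right)^{2} + 65^{2}}} = \left(-259607\right) \left(- \frac{1}{54872}\right) + \frac{6650}{\sqrt{14161 + 4225}} = \frac{259607}{54872} + \frac{6650}{\sqrt{18386}} = \frac{259607}{54872} + 6650 \frac{\sqrt{18386}}{18386} = \frac{259607}{54872} + \frac{3325 \sqrt{18386}}{9193}$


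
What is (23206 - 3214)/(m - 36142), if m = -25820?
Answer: -3332/10327 ≈ -0.32265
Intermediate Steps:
(23206 - 3214)/(m - 36142) = (23206 - 3214)/(-25820 - 36142) = 19992/(-61962) = 19992*(-1/61962) = -3332/10327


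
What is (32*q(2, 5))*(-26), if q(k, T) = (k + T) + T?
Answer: -9984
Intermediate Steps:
q(k, T) = k + 2*T (q(k, T) = (T + k) + T = k + 2*T)
(32*q(2, 5))*(-26) = (32*(2 + 2*5))*(-26) = (32*(2 + 10))*(-26) = (32*12)*(-26) = 384*(-26) = -9984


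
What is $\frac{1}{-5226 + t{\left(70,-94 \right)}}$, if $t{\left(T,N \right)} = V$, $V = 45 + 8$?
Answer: $- \frac{1}{5173} \approx -0.00019331$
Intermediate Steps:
$V = 53$
$t{\left(T,N \right)} = 53$
$\frac{1}{-5226 + t{\left(70,-94 \right)}} = \frac{1}{-5226 + 53} = \frac{1}{-5173} = - \frac{1}{5173}$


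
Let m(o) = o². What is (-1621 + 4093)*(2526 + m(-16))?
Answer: 6877104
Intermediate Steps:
(-1621 + 4093)*(2526 + m(-16)) = (-1621 + 4093)*(2526 + (-16)²) = 2472*(2526 + 256) = 2472*2782 = 6877104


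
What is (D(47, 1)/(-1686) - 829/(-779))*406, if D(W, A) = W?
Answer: 276299443/656697 ≈ 420.74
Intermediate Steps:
(D(47, 1)/(-1686) - 829/(-779))*406 = (47/(-1686) - 829/(-779))*406 = (47*(-1/1686) - 829*(-1/779))*406 = (-47/1686 + 829/779)*406 = (1361081/1313394)*406 = 276299443/656697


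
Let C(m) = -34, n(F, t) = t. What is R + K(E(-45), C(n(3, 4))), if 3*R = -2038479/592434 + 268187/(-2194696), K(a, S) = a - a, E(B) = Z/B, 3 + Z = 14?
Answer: -772120800757/650106265032 ≈ -1.1877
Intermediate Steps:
Z = 11 (Z = -3 + 14 = 11)
E(B) = 11/B
K(a, S) = 0
R = -772120800757/650106265032 (R = (-2038479/592434 + 268187/(-2194696))/3 = (-2038479*1/592434 + 268187*(-1/2194696))/3 = (-679493/197478 - 268187/2194696)/3 = (⅓)*(-772120800757/216702088344) = -772120800757/650106265032 ≈ -1.1877)
R + K(E(-45), C(n(3, 4))) = -772120800757/650106265032 + 0 = -772120800757/650106265032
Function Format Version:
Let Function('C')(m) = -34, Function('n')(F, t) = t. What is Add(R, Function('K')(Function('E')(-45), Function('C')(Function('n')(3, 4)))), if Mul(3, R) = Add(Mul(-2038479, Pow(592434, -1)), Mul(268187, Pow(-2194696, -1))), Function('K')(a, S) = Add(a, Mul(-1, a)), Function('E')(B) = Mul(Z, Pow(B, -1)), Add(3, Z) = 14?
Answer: Rational(-772120800757, 650106265032) ≈ -1.1877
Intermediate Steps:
Z = 11 (Z = Add(-3, 14) = 11)
Function('E')(B) = Mul(11, Pow(B, -1))
Function('K')(a, S) = 0
R = Rational(-772120800757, 650106265032) (R = Mul(Rational(1, 3), Add(Mul(-2038479, Pow(592434, -1)), Mul(268187, Pow(-2194696, -1)))) = Mul(Rational(1, 3), Add(Mul(-2038479, Rational(1, 592434)), Mul(268187, Rational(-1, 2194696)))) = Mul(Rational(1, 3), Add(Rational(-679493, 197478), Rational(-268187, 2194696))) = Mul(Rational(1, 3), Rational(-772120800757, 216702088344)) = Rational(-772120800757, 650106265032) ≈ -1.1877)
Add(R, Function('K')(Function('E')(-45), Function('C')(Function('n')(3, 4)))) = Add(Rational(-772120800757, 650106265032), 0) = Rational(-772120800757, 650106265032)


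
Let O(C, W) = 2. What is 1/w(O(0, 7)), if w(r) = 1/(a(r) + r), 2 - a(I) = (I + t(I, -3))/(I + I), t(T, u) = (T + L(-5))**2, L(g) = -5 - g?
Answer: 5/2 ≈ 2.5000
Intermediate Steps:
t(T, u) = T**2 (t(T, u) = (T + (-5 - 1*(-5)))**2 = (T + (-5 + 5))**2 = (T + 0)**2 = T**2)
a(I) = 2 - (I + I**2)/(2*I) (a(I) = 2 - (I + I**2)/(I + I) = 2 - (I + I**2)/(2*I))
w(r) = 1/(3/2 + r/2) (w(r) = 1/((3/2 - r/2) + r) = 1/(3/2 + r/2))
1/w(O(0, 7)) = 1/(2/(3 + 2)) = 1/(2/5) = 5/2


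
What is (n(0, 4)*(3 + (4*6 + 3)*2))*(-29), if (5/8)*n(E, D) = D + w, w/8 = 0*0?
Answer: -52896/5 ≈ -10579.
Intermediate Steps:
w = 0 (w = 8*(0*0) = 8*0 = 0)
n(E, D) = 8*D/5 (n(E, D) = 8*(D + 0)/5 = 8*D/5)
(n(0, 4)*(3 + (4*6 + 3)*2))*(-29) = (((8/5)*4)*(3 + (4*6 + 3)*2))*(-29) = (32*(3 + (24 + 3)*2)/5)*(-29) = (32*(3 + 27*2)/5)*(-29) = (32*(3 + 54)/5)*(-29) = ((32/5)*57)*(-29) = (1824/5)*(-29) = -52896/5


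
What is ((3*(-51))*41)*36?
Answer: -225828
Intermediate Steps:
((3*(-51))*41)*36 = -153*41*36 = -6273*36 = -225828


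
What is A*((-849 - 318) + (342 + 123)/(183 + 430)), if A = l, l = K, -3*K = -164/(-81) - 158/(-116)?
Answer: 23405081/17777 ≈ 1316.6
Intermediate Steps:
K = -15911/14094 (K = -(-164/(-81) - 158/(-116))/3 = -(-164*(-1/81) - 158*(-1/116))/3 = -(164/81 + 79/58)/3 = -⅓*15911/4698 = -15911/14094 ≈ -1.1289)
l = -15911/14094 ≈ -1.1289
A = -15911/14094 ≈ -1.1289
A*((-849 - 318) + (342 + 123)/(183 + 430)) = -15911*((-849 - 318) + (342 + 123)/(183 + 430))/14094 = -15911*(-1167 + 465/613)/14094 = -15911/14094*(-714906/613) = 23405081/17777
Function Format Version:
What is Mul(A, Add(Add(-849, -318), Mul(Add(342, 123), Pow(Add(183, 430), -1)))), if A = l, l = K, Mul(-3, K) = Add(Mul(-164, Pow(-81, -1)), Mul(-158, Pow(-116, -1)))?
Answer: Rational(23405081, 17777) ≈ 1316.6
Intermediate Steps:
K = Rational(-15911, 14094) (K = Mul(Rational(-1, 3), Add(Mul(-164, Pow(-81, -1)), Mul(-158, Pow(-116, -1)))) = Mul(Rational(-1, 3), Add(Mul(-164, Rational(-1, 81)), Mul(-158, Rational(-1, 116)))) = Mul(Rational(-1, 3), Add(Rational(164, 81), Rational(79, 58))) = Mul(Rational(-1, 3), Rational(15911, 4698)) = Rational(-15911, 14094) ≈ -1.1289)
l = Rational(-15911, 14094) ≈ -1.1289
A = Rational(-15911, 14094) ≈ -1.1289
Mul(A, Add(Add(-849, -318), Mul(Add(342, 123), Pow(Add(183, 430), -1)))) = Mul(Rational(-15911, 14094), Add(Add(-849, -318), Mul(Add(342, 123), Pow(Add(183, 430), -1)))) = Mul(Rational(-15911, 14094), Add(-1167, Mul(465, Pow(613, -1)))) = Mul(Rational(-15911, 14094), Add(-1167, Mul(465, Rational(1, 613)))) = Mul(Rational(-15911, 14094), Add(-1167, Rational(465, 613))) = Mul(Rational(-15911, 14094), Rational(-714906, 613)) = Rational(23405081, 17777)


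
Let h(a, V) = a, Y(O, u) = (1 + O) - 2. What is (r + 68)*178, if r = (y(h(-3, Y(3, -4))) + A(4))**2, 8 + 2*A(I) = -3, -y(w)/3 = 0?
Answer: 34977/2 ≈ 17489.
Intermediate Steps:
Y(O, u) = -1 + O
y(w) = 0 (y(w) = -3*0 = 0)
A(I) = -11/2 (A(I) = -4 + (1/2)*(-3) = -4 - 3/2 = -11/2)
r = 121/4 (r = (0 - 11/2)**2 = (-11/2)**2 = 121/4 ≈ 30.250)
(r + 68)*178 = (121/4 + 68)*178 = (393/4)*178 = 34977/2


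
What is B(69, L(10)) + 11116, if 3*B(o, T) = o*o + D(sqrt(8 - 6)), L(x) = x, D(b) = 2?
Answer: 38111/3 ≈ 12704.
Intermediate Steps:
B(o, T) = 2/3 + o**2/3 (B(o, T) = (o*o + 2)/3 = (o**2 + 2)/3 = (2 + o**2)/3 = 2/3 + o**2/3)
B(69, L(10)) + 11116 = (2/3 + (1/3)*69**2) + 11116 = (2/3 + (1/3)*4761) + 11116 = (2/3 + 1587) + 11116 = 4763/3 + 11116 = 38111/3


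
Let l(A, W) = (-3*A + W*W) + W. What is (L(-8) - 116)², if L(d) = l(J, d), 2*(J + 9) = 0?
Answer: 1089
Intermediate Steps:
J = -9 (J = -9 + (½)*0 = -9 + 0 = -9)
l(A, W) = W + W² - 3*A (l(A, W) = (-3*A + W²) + W = (W² - 3*A) + W = W + W² - 3*A)
L(d) = 27 + d + d² (L(d) = d + d² - 3*(-9) = d + d² + 27 = 27 + d + d²)
(L(-8) - 116)² = ((27 - 8 + (-8)²) - 116)² = ((27 - 8 + 64) - 116)² = (83 - 116)² = (-33)² = 1089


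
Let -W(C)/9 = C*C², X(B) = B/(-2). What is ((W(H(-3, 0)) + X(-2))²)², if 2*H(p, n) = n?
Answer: 1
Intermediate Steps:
H(p, n) = n/2
X(B) = -B/2 (X(B) = B*(-½) = -B/2)
W(C) = -9*C³ (W(C) = -9*C*C² = -9*C³)
((W(H(-3, 0)) + X(-2))²)² = ((-9*((½)*0)³ - ½*(-2))²)² = ((-9*0³ + 1)²)² = ((-9*0 + 1)²)² = ((0 + 1)²)² = (1²)² = 1² = 1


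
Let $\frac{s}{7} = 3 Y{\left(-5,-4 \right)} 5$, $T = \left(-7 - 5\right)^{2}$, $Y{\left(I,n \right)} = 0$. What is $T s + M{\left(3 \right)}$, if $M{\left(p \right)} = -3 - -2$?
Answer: $-1$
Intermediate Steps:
$M{\left(p \right)} = -1$ ($M{\left(p \right)} = -3 + 2 = -1$)
$T = 144$ ($T = \left(-12\right)^{2} = 144$)
$s = 0$ ($s = 7 \cdot 3 \cdot 0 \cdot 5 = 7 \cdot 0 \cdot 5 = 7 \cdot 0 = 0$)
$T s + M{\left(3 \right)} = 144 \cdot 0 - 1 = 0 - 1 = -1$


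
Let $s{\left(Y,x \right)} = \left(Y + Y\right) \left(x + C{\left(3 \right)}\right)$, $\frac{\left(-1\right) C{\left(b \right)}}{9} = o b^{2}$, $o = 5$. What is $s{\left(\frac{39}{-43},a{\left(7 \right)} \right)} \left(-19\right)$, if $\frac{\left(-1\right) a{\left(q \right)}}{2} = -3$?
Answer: $- \frac{591318}{43} \approx -13752.0$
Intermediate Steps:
$C{\left(b \right)} = - 45 b^{2}$ ($C{\left(b \right)} = - 9 \cdot 5 b^{2} = - 45 b^{2}$)
$a{\left(q \right)} = 6$ ($a{\left(q \right)} = \left(-2\right) \left(-3\right) = 6$)
$s{\left(Y,x \right)} = 2 Y \left(-405 + x\right)$ ($s{\left(Y,x \right)} = \left(Y + Y\right) \left(x - 45 \cdot 3^{2}\right) = 2 Y \left(x - 405\right) = 2 Y \left(-405 + x\right)$)
$s{\left(\frac{39}{-43},a{\left(7 \right)} \right)} \left(-19\right) = 2 \frac{39}{-43} \left(-405 + 6\right) \left(-19\right) = 2 \cdot 39 \left(- \frac{1}{43}\right) \left(-399\right) \left(-19\right) = 2 \left(- \frac{39}{43}\right) \left(-399\right) \left(-19\right) = \frac{31122}{43} \left(-19\right) = - \frac{591318}{43}$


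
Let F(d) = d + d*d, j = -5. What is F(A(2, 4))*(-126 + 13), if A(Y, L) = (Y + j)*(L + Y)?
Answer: -34578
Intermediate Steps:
A(Y, L) = (-5 + Y)*(L + Y) (A(Y, L) = (Y - 5)*(L + Y) = (-5 + Y)*(L + Y))
F(d) = d + d²
F(A(2, 4))*(-126 + 13) = ((2² - 5*4 - 5*2 + 4*2)*(1 + (2² - 5*4 - 5*2 + 4*2)))*(-126 + 13) = ((4 - 20 - 10 + 8)*(1 + (4 - 20 - 10 + 8)))*(-113) = -18*(1 - 18)*(-113) = -18*(-17)*(-113) = 306*(-113) = -34578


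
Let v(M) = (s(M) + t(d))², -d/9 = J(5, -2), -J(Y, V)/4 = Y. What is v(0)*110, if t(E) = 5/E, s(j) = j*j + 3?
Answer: 653455/648 ≈ 1008.4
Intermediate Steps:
J(Y, V) = -4*Y
s(j) = 3 + j² (s(j) = j² + 3 = 3 + j²)
d = 180 (d = -(-36)*5 = -9*(-20) = 180)
v(M) = (109/36 + M²)² (v(M) = ((3 + M²) + 5/180)² = ((3 + M²) + 5*(1/180))² = ((3 + M²) + 1/36)² = (109/36 + M²)²)
v(0)*110 = ((109 + 36*0²)²/1296)*110 = ((109 + 36*0)²/1296)*110 = ((109 + 0)²/1296)*110 = ((1/1296)*109²)*110 = ((1/1296)*11881)*110 = (11881/1296)*110 = 653455/648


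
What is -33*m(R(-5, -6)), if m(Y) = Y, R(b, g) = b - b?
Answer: 0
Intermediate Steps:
R(b, g) = 0
-33*m(R(-5, -6)) = -33*0 = 0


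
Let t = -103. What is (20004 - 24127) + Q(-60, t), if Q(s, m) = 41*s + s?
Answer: -6643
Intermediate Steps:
Q(s, m) = 42*s
(20004 - 24127) + Q(-60, t) = (20004 - 24127) + 42*(-60) = -4123 - 2520 = -6643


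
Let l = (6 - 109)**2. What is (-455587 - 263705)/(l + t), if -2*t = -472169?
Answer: -1438584/493387 ≈ -2.9157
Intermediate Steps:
t = 472169/2 (t = -1/2*(-472169) = 472169/2 ≈ 2.3608e+5)
l = 10609 (l = (-103)**2 = 10609)
(-455587 - 263705)/(l + t) = (-455587 - 263705)/(10609 + 472169/2) = -719292/493387/2 = -719292*2/493387 = -1438584/493387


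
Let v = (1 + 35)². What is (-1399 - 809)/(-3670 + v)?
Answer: 1104/1187 ≈ 0.93008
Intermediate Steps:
v = 1296 (v = 36² = 1296)
(-1399 - 809)/(-3670 + v) = (-1399 - 809)/(-3670 + 1296) = -2208/(-2374) = -2208*(-1/2374) = 1104/1187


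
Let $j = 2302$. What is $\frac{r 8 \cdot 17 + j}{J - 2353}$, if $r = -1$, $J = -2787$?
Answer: $- \frac{1083}{2570} \approx -0.4214$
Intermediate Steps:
$\frac{r 8 \cdot 17 + j}{J - 2353} = \frac{\left(-1\right) 8 \cdot 17 + 2302}{-2787 - 2353} = \frac{\left(-8\right) 17 + 2302}{-5140} = \left(-136 + 2302\right) \left(- \frac{1}{5140}\right) = 2166 \left(- \frac{1}{5140}\right) = - \frac{1083}{2570}$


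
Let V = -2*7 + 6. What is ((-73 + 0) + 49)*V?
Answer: 192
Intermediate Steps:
V = -8 (V = -14 + 6 = -8)
((-73 + 0) + 49)*V = ((-73 + 0) + 49)*(-8) = (-73 + 49)*(-8) = -24*(-8) = 192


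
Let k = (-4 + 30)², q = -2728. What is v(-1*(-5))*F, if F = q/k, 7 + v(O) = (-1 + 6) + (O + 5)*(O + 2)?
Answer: -46376/169 ≈ -274.41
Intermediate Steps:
k = 676 (k = 26² = 676)
v(O) = -2 + (2 + O)*(5 + O) (v(O) = -7 + ((-1 + 6) + (O + 5)*(O + 2)) = -7 + (5 + (5 + O)*(2 + O)) = -7 + (5 + (2 + O)*(5 + O)) = -2 + (2 + O)*(5 + O))
F = -682/169 (F = -2728/676 = -2728*1/676 = -682/169 ≈ -4.0355)
v(-1*(-5))*F = (8 + (-1*(-5))² + 7*(-1*(-5)))*(-682/169) = (8 + 5² + 7*5)*(-682/169) = (8 + 25 + 35)*(-682/169) = 68*(-682/169) = -46376/169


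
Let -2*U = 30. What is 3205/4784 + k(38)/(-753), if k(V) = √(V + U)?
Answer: 3205/4784 - √23/753 ≈ 0.66357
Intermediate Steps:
U = -15 (U = -½*30 = -15)
k(V) = √(-15 + V) (k(V) = √(V - 15) = √(-15 + V))
3205/4784 + k(38)/(-753) = 3205/4784 + √(-15 + 38)/(-753) = 3205*(1/4784) + √23*(-1/753) = 3205/4784 - √23/753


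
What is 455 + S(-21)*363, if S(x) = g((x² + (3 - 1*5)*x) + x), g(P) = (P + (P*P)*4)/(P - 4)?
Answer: 155148392/229 ≈ 6.7750e+5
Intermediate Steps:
g(P) = (P + 4*P²)/(-4 + P) (g(P) = (P + P²*4)/(-4 + P) = (P + 4*P²)/(-4 + P))
S(x) = (x² - x)*(1 - 4*x + 4*x²)/(-4 + x² - x) (S(x) = ((x² + (3 - 1*5)*x) + x)*(1 + 4*((x² + (3 - 1*5)*x) + x))/(-4 + ((x² + (3 - 1*5)*x) + x)) = ((x² + (3 - 5)*x) + x)*(1 + 4*((x² + (3 - 5)*x) + x))/(-4 + ((x² + (3 - 5)*x) + x)) = ((x² - 2*x) + x)*(1 + 4*((x² - 2*x) + x))/(-4 + ((x² - 2*x) + x)) = (x² - x)*(1 + 4*(x² - x))/(-4 + (x² - x)) = (x² - x)*(1 + (-4*x + 4*x²))/(-4 + x² - x) = (x² - x)*(1 - 4*x + 4*x²)/(-4 + x² - x))
455 + S(-21)*363 = 455 - 21*(1 + 4*(-21)*(-1 - 21))*(-1 - 21)/(-4 - 21*(-1 - 21))*363 = 455 - 21*(1 + 4*(-21)*(-22))*(-22)/(-4 - 21*(-22))*363 = 455 - 21*(1 + 1848)*(-22)/(-4 + 462)*363 = 455 - 21*1849*(-22)/458*363 = 455 - 21*1/458*1849*(-22)*363 = 455 + (427119/229)*363 = 455 + 155044197/229 = 155148392/229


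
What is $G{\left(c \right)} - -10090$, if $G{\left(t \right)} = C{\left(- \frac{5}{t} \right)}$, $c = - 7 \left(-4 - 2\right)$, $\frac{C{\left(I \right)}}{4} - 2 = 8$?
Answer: $10130$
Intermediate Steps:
$C{\left(I \right)} = 40$ ($C{\left(I \right)} = 8 + 4 \cdot 8 = 8 + 32 = 40$)
$c = 42$ ($c = \left(-7\right) \left(-6\right) = 42$)
$G{\left(t \right)} = 40$
$G{\left(c \right)} - -10090 = 40 - -10090 = 40 + 10090 = 10130$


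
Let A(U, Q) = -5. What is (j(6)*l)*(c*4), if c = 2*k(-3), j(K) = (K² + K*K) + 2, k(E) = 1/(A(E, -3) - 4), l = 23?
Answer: -13616/9 ≈ -1512.9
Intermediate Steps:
k(E) = -⅑ (k(E) = 1/(-5 - 4) = 1/(-9) = -⅑)
j(K) = 2 + 2*K² (j(K) = (K² + K²) + 2 = 2*K² + 2 = 2 + 2*K²)
c = -2/9 (c = 2*(-⅑) = -2/9 ≈ -0.22222)
(j(6)*l)*(c*4) = ((2 + 2*6²)*23)*(-2/9*4) = ((2 + 2*36)*23)*(-8/9) = ((2 + 72)*23)*(-8/9) = (74*23)*(-8/9) = 1702*(-8/9) = -13616/9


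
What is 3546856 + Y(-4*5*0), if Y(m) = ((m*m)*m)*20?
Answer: 3546856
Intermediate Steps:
Y(m) = 20*m³ (Y(m) = (m²*m)*20 = m³*20 = 20*m³)
3546856 + Y(-4*5*0) = 3546856 + 20*(-4*5*0)³ = 3546856 + 20*(-20*0)³ = 3546856 + 20*0³ = 3546856 + 20*0 = 3546856 + 0 = 3546856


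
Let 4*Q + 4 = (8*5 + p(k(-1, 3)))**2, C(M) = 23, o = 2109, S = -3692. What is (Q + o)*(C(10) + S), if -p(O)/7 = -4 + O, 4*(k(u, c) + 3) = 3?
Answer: -906745653/64 ≈ -1.4168e+7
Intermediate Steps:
k(u, c) = -9/4 (k(u, c) = -3 + (1/4)*3 = -3 + 3/4 = -9/4)
p(O) = 28 - 7*O (p(O) = -7*(-4 + O) = 28 - 7*O)
Q = 112161/64 (Q = -1 + (8*5 + (28 - 7*(-9/4)))**2/4 = -1 + (40 + (28 + 63/4))**2/4 = -1 + (40 + 175/4)**2/4 = -1 + (335/4)**2/4 = -1 + (1/4)*(112225/16) = -1 + 112225/64 = 112161/64 ≈ 1752.5)
(Q + o)*(C(10) + S) = (112161/64 + 2109)*(23 - 3692) = (247137/64)*(-3669) = -906745653/64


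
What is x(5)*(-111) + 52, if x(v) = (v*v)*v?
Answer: -13823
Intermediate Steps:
x(v) = v³ (x(v) = v²*v = v³)
x(5)*(-111) + 52 = 5³*(-111) + 52 = 125*(-111) + 52 = -13875 + 52 = -13823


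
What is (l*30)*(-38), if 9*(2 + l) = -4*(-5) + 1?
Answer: -380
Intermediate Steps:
l = ⅓ (l = -2 + (-4*(-5) + 1)/9 = -2 + (20 + 1)/9 = -2 + (⅑)*21 = -2 + 7/3 = ⅓ ≈ 0.33333)
(l*30)*(-38) = ((⅓)*30)*(-38) = 10*(-38) = -380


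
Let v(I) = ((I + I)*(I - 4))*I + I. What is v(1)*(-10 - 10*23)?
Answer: 1200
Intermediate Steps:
v(I) = I + 2*I**2*(-4 + I) (v(I) = ((2*I)*(-4 + I))*I + I = (2*I*(-4 + I))*I + I = 2*I**2*(-4 + I) + I = I + 2*I**2*(-4 + I))
v(1)*(-10 - 10*23) = (1*(1 - 8*1 + 2*1**2))*(-10 - 10*23) = (1*(1 - 8 + 2*1))*(-10 - 230) = (1*(1 - 8 + 2))*(-240) = (1*(-5))*(-240) = -5*(-240) = 1200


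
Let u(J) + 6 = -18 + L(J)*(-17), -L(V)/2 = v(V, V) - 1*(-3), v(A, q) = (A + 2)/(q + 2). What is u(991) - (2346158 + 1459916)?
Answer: -3805962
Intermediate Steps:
v(A, q) = (2 + A)/(2 + q)
L(V) = -8 (L(V) = -2*((2 + V)/(2 + V) - 1*(-3)) = -2*(1 + 3) = -2*4 = -8)
u(J) = 112 (u(J) = -6 + (-18 - 8*(-17)) = -6 + (-18 + 136) = -6 + 118 = 112)
u(991) - (2346158 + 1459916) = 112 - (2346158 + 1459916) = 112 - 1*3806074 = 112 - 3806074 = -3805962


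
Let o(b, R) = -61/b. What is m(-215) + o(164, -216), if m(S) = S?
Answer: -35321/164 ≈ -215.37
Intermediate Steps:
m(-215) + o(164, -216) = -215 - 61/164 = -35321/164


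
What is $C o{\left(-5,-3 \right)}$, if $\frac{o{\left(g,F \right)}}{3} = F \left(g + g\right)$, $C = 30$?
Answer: $2700$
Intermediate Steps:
$o{\left(g,F \right)} = 6 F g$ ($o{\left(g,F \right)} = 3 F \left(g + g\right) = 3 F 2 g = 3 \cdot 2 F g = 6 F g$)
$C o{\left(-5,-3 \right)} = 30 \cdot 6 \left(-3\right) \left(-5\right) = 30 \cdot 90 = 2700$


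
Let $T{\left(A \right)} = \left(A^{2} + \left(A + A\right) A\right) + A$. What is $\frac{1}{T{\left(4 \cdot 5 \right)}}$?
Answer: $\frac{1}{1220} \approx 0.00081967$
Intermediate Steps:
$T{\left(A \right)} = A + 3 A^{2}$ ($T{\left(A \right)} = \left(A^{2} + 2 A A\right) + A = \left(A^{2} + 2 A^{2}\right) + A = 3 A^{2} + A = A + 3 A^{2}$)
$\frac{1}{T{\left(4 \cdot 5 \right)}} = \frac{1}{4 \cdot 5 \left(1 + 3 \cdot 4 \cdot 5\right)} = \frac{1}{20 \left(1 + 3 \cdot 20\right)} = \frac{1}{20 \left(1 + 60\right)} = \frac{1}{20 \cdot 61} = \frac{1}{1220}$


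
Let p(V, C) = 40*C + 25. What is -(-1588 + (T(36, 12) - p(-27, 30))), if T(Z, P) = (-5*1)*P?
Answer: 2873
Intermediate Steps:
p(V, C) = 25 + 40*C
T(Z, P) = -5*P
-(-1588 + (T(36, 12) - p(-27, 30))) = -(-1588 + (-5*12 - (25 + 40*30))) = -(-1588 + (-60 - (25 + 1200))) = -(-1588 + (-60 - 1*1225)) = -(-1588 + (-60 - 1225)) = -(-1588 - 1285) = -1*(-2873) = 2873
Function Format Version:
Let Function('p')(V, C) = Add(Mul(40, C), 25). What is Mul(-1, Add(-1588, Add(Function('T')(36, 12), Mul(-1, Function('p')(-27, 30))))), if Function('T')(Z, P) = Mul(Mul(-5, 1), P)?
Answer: 2873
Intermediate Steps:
Function('p')(V, C) = Add(25, Mul(40, C))
Function('T')(Z, P) = Mul(-5, P)
Mul(-1, Add(-1588, Add(Function('T')(36, 12), Mul(-1, Function('p')(-27, 30))))) = Mul(-1, Add(-1588, Add(Mul(-5, 12), Mul(-1, Add(25, Mul(40, 30)))))) = Mul(-1, Add(-1588, Add(-60, Mul(-1, Add(25, 1200))))) = Mul(-1, Add(-1588, Add(-60, Mul(-1, 1225)))) = Mul(-1, Add(-1588, Add(-60, -1225))) = Mul(-1, Add(-1588, -1285)) = Mul(-1, -2873) = 2873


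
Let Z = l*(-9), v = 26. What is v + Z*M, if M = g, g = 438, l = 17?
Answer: -66988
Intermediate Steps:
Z = -153 (Z = 17*(-9) = -153)
M = 438
v + Z*M = 26 - 153*438 = 26 - 67014 = -66988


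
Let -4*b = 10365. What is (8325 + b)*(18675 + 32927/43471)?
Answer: 4654967023905/43471 ≈ 1.0708e+8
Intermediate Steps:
b = -10365/4 (b = -1/4*10365 = -10365/4 ≈ -2591.3)
(8325 + b)*(18675 + 32927/43471) = (8325 - 10365/4)*(18675 + 32927/43471) = 22935*(18675 + 32927*(1/43471))/4 = 22935*(18675 + 32927/43471)/4 = (22935/4)*(811853852/43471) = 4654967023905/43471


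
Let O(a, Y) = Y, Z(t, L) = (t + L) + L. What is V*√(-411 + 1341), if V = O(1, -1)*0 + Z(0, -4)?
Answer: -8*√930 ≈ -243.97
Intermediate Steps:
Z(t, L) = t + 2*L (Z(t, L) = (L + t) + L = t + 2*L)
V = -8 (V = -1*0 + (0 + 2*(-4)) = 0 + (0 - 8) = 0 - 8 = -8)
V*√(-411 + 1341) = -8*√(-411 + 1341) = -8*√930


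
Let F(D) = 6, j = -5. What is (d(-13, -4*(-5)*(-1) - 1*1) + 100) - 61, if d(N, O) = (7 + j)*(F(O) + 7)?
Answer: 65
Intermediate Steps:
d(N, O) = 26 (d(N, O) = (7 - 5)*(6 + 7) = 2*13 = 26)
(d(-13, -4*(-5)*(-1) - 1*1) + 100) - 61 = (26 + 100) - 61 = 126 - 61 = 65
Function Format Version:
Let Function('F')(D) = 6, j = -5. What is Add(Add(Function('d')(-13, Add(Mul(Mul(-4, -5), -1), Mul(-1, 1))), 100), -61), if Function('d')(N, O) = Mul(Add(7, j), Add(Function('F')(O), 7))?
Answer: 65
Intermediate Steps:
Function('d')(N, O) = 26 (Function('d')(N, O) = Mul(Add(7, -5), Add(6, 7)) = Mul(2, 13) = 26)
Add(Add(Function('d')(-13, Add(Mul(Mul(-4, -5), -1), Mul(-1, 1))), 100), -61) = Add(Add(26, 100), -61) = Add(126, -61) = 65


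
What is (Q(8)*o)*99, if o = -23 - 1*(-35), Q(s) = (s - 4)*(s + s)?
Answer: 76032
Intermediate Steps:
Q(s) = 2*s*(-4 + s) (Q(s) = (-4 + s)*(2*s) = 2*s*(-4 + s))
o = 12 (o = -23 + 35 = 12)
(Q(8)*o)*99 = ((2*8*(-4 + 8))*12)*99 = ((2*8*4)*12)*99 = (64*12)*99 = 768*99 = 76032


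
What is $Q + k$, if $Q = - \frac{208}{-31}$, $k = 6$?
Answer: $\frac{394}{31} \approx 12.71$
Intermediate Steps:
$Q = \frac{208}{31}$ ($Q = \left(-208\right) \left(- \frac{1}{31}\right) = \frac{208}{31} \approx 6.7097$)
$Q + k = \frac{208}{31} + 6 = \frac{394}{31}$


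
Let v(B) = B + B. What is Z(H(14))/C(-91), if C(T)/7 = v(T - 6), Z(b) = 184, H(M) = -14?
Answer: -92/679 ≈ -0.13549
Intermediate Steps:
v(B) = 2*B
C(T) = -84 + 14*T (C(T) = 7*(2*(T - 6)) = 7*(2*(-6 + T)) = 7*(-12 + 2*T) = -84 + 14*T)
Z(H(14))/C(-91) = 184/(-84 + 14*(-91)) = 184/(-84 - 1274) = 184/(-1358) = 184*(-1/1358) = -92/679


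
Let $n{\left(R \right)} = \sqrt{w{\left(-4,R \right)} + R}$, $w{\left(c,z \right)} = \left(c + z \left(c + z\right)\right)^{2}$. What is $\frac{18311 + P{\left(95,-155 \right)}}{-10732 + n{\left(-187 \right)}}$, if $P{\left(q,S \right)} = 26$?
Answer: $\frac{8945122}{52738289} + \frac{1667 \sqrt{1275418182}}{105476578} \approx 0.73404$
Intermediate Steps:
$n{\left(R \right)} = \sqrt{R + \left(-4 + R^{2} - 4 R\right)^{2}}$ ($n{\left(R \right)} = \sqrt{\left(-4 + R^{2} - 4 R\right)^{2} + R} = \sqrt{R + \left(-4 + R^{2} - 4 R\right)^{2}}$)
$\frac{18311 + P{\left(95,-155 \right)}}{-10732 + n{\left(-187 \right)}} = \frac{18311 + 26}{-10732 + \sqrt{-187 + \left(4 - \left(-187\right)^{2} + 4 \left(-187\right)\right)^{2}}} = \frac{18337}{-10732 + \sqrt{-187 + \left(4 - 34969 - 748\right)^{2}}} = \frac{18337}{-10732 + \sqrt{-187 + \left(-35713\right)^{2}}} = \frac{18337}{-10732 + \sqrt{-187 + 1275418369}} = \frac{18337}{-10732 + \sqrt{1275418182}}$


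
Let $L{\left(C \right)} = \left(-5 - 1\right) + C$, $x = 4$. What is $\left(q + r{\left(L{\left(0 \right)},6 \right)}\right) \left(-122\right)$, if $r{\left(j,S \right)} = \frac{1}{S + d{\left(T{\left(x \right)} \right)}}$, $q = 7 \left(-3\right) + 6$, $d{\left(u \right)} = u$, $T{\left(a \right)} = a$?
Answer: $\frac{9089}{5} \approx 1817.8$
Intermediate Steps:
$q = -15$ ($q = -21 + 6 = -15$)
$L{\left(C \right)} = -6 + C$
$r{\left(j,S \right)} = \frac{1}{4 + S}$ ($r{\left(j,S \right)} = \frac{1}{S + 4} = \frac{1}{4 + S}$)
$\left(q + r{\left(L{\left(0 \right)},6 \right)}\right) \left(-122\right) = \left(-15 + \frac{1}{4 + 6}\right) \left(-122\right) = \left(-15 + \frac{1}{10}\right) \left(-122\right) = \left(- \frac{149}{10}\right) \left(-122\right) = \frac{9089}{5}$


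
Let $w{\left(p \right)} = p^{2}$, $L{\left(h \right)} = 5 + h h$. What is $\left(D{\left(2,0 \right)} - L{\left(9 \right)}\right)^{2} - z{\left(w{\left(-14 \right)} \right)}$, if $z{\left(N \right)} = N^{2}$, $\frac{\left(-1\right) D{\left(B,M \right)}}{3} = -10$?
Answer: $-35280$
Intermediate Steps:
$D{\left(B,M \right)} = 30$ ($D{\left(B,M \right)} = \left(-3\right) \left(-10\right) = 30$)
$L{\left(h \right)} = 5 + h^{2}$
$\left(D{\left(2,0 \right)} - L{\left(9 \right)}\right)^{2} - z{\left(w{\left(-14 \right)} \right)} = \left(30 - \left(5 + 9^{2}\right)\right)^{2} - \left(\left(-14\right)^{2}\right)^{2} = \left(30 - \left(5 + 81\right)\right)^{2} - 196^{2} = \left(30 - 86\right)^{2} - 38416 = \left(-56\right)^{2} - 38416 = 3136 - 38416 = -35280$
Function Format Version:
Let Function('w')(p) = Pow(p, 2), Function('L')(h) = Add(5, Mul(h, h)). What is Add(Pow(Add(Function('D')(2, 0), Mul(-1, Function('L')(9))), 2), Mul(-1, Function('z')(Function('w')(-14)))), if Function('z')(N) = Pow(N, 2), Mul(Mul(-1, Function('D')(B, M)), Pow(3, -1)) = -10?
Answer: -35280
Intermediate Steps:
Function('D')(B, M) = 30 (Function('D')(B, M) = Mul(-3, -10) = 30)
Function('L')(h) = Add(5, Pow(h, 2))
Add(Pow(Add(Function('D')(2, 0), Mul(-1, Function('L')(9))), 2), Mul(-1, Function('z')(Function('w')(-14)))) = Add(Pow(Add(30, Mul(-1, Add(5, Pow(9, 2)))), 2), Mul(-1, Pow(Pow(-14, 2), 2))) = Add(Pow(Add(30, Mul(-1, Add(5, 81))), 2), Mul(-1, Pow(196, 2))) = Add(Pow(Add(30, Mul(-1, 86)), 2), Mul(-1, 38416)) = Add(Pow(Add(30, -86), 2), -38416) = Add(Pow(-56, 2), -38416) = Add(3136, -38416) = -35280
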